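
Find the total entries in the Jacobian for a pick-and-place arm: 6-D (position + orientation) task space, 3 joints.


Given: task space dimension = 6, joints = 3
Jacobian is a 6 x 3 matrix
Total entries = rows * columns
Total = 6 * 3
Total = 18

18


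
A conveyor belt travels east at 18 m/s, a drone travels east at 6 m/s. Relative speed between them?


Given: v_A = 18 m/s east, v_B = 6 m/s east
Both move in the same direction; relative speed = |v_A - v_B|
|18 - 6| = |12|
= 12 m/s

12 m/s


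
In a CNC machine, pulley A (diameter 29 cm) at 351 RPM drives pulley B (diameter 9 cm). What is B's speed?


Given: D1 = 29 cm, w1 = 351 RPM, D2 = 9 cm
Using D1*w1 = D2*w2
w2 = D1*w1 / D2
w2 = 29*351 / 9
w2 = 10179 / 9
w2 = 1131 RPM

1131 RPM


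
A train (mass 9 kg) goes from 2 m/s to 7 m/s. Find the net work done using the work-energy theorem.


Given: m = 9 kg, v0 = 2 m/s, v = 7 m/s
Using W = (1/2)*m*(v^2 - v0^2)
v^2 = 7^2 = 49
v0^2 = 2^2 = 4
v^2 - v0^2 = 49 - 4 = 45
W = (1/2)*9*45 = 405/2 J

405/2 J


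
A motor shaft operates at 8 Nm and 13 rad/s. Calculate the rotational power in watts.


Given: tau = 8 Nm, omega = 13 rad/s
Using P = tau * omega
P = 8 * 13
P = 104 W

104 W


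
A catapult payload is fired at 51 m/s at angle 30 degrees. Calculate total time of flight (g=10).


Given: v0 = 51 m/s, theta = 30 deg, g = 10 m/s^2
sin(30) = 1/2
Using T = 2*v0*sin(theta) / g
T = 2*51*1/2 / 10
T = 51 / 10
T = 51/10 s

51/10 s


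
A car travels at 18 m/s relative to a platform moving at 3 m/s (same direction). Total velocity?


Given: object velocity = 18 m/s, platform velocity = 3 m/s (same direction)
Using classical velocity addition: v_total = v_object + v_platform
v_total = 18 + 3
v_total = 21 m/s

21 m/s


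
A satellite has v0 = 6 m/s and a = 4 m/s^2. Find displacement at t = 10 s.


Given: v0 = 6 m/s, a = 4 m/s^2, t = 10 s
Using s = v0*t + (1/2)*a*t^2
s = 6*10 + (1/2)*4*10^2
s = 60 + (1/2)*400
s = 60 + 200
s = 260

260 m


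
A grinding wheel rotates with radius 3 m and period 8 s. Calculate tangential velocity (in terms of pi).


Given: radius r = 3 m, period T = 8 s
Using v = 2*pi*r / T
v = 2*pi*3 / 8
v = 6*pi / 8
v = 3/4*pi m/s

3/4*pi m/s


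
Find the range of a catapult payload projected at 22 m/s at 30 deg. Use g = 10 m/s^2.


Given: v0 = 22 m/s, theta = 30 deg, g = 10 m/s^2
sin(2*30) = sin(60) = sqrt(3)/2
Using R = v0^2 * sin(2*theta) / g
R = 22^2 * (sqrt(3)/2) / 10
R = 484 * sqrt(3) / 20
R = 121/5*sqrt(3) m

121/5*sqrt(3) m


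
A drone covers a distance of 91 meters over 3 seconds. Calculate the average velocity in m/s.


Given: distance d = 91 m, time t = 3 s
Using v = d / t
v = 91 / 3
v = 91/3 m/s

91/3 m/s


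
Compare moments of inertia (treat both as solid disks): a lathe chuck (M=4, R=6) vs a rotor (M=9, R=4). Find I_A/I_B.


Given: M1=4 kg, R1=6 m, M2=9 kg, R2=4 m
For a disk: I = (1/2)*M*R^2, so I_A/I_B = (M1*R1^2)/(M2*R2^2)
M1*R1^2 = 4*36 = 144
M2*R2^2 = 9*16 = 144
I_A/I_B = 144/144 = 1

1


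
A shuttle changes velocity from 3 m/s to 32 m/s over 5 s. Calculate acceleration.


Given: initial velocity v0 = 3 m/s, final velocity v = 32 m/s, time t = 5 s
Using a = (v - v0) / t
a = (32 - 3) / 5
a = 29 / 5
a = 29/5 m/s^2

29/5 m/s^2


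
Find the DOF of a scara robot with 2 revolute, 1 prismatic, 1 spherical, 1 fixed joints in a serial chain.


Given: serial robot with 2 revolute, 1 prismatic, 1 spherical, 1 fixed joints
DOF contribution per joint type: revolute=1, prismatic=1, spherical=3, fixed=0
DOF = 2*1 + 1*1 + 1*3 + 1*0
DOF = 6

6


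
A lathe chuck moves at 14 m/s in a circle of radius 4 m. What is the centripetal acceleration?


Given: v = 14 m/s, r = 4 m
Using a_c = v^2 / r
a_c = 14^2 / 4
a_c = 196 / 4
a_c = 49 m/s^2

49 m/s^2


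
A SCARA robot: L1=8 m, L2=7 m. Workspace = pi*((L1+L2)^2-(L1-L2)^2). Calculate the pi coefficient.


Given: L1 = 8, L2 = 7
(L1+L2)^2 = (15)^2 = 225
(L1-L2)^2 = (1)^2 = 1
Difference = 225 - 1 = 224
This equals 4*L1*L2 = 4*8*7 = 224
Workspace area = 224*pi

224


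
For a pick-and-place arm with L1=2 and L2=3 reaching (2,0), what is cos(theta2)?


Given: L1 = 2, L2 = 3, target (x, y) = (2, 0)
Using cos(theta2) = (x^2 + y^2 - L1^2 - L2^2) / (2*L1*L2)
x^2 + y^2 = 2^2 + 0 = 4
L1^2 + L2^2 = 4 + 9 = 13
Numerator = 4 - 13 = -9
Denominator = 2*2*3 = 12
cos(theta2) = -9/12 = -3/4

-3/4


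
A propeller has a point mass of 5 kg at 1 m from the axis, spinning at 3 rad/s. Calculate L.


Given: m = 5 kg, r = 1 m, omega = 3 rad/s
For a point mass: I = m*r^2
I = 5*1^2 = 5*1 = 5
L = I*omega = 5*3
L = 15 kg*m^2/s

15 kg*m^2/s


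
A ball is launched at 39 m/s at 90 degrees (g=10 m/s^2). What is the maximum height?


Given: v0 = 39 m/s, theta = 90 deg, g = 10 m/s^2
sin^2(90) = 1
Using H = v0^2 * sin^2(theta) / (2*g)
H = 39^2 * 1 / (2*10)
H = 1521 * 1 / 20
H = 1521 / 20
H = 1521/20 m

1521/20 m


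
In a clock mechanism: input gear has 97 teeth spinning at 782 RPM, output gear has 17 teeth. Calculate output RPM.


Given: N1 = 97 teeth, w1 = 782 RPM, N2 = 17 teeth
Using N1*w1 = N2*w2
w2 = N1*w1 / N2
w2 = 97*782 / 17
w2 = 75854 / 17
w2 = 4462 RPM

4462 RPM


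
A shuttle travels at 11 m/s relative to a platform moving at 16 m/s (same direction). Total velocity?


Given: object velocity = 11 m/s, platform velocity = 16 m/s (same direction)
Using classical velocity addition: v_total = v_object + v_platform
v_total = 11 + 16
v_total = 27 m/s

27 m/s


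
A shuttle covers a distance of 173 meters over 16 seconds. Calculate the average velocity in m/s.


Given: distance d = 173 m, time t = 16 s
Using v = d / t
v = 173 / 16
v = 173/16 m/s

173/16 m/s


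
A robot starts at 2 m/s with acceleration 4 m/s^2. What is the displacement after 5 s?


Given: v0 = 2 m/s, a = 4 m/s^2, t = 5 s
Using s = v0*t + (1/2)*a*t^2
s = 2*5 + (1/2)*4*5^2
s = 10 + (1/2)*100
s = 10 + 50
s = 60

60 m


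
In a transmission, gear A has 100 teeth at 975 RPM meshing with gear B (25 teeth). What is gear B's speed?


Given: N1 = 100 teeth, w1 = 975 RPM, N2 = 25 teeth
Using N1*w1 = N2*w2
w2 = N1*w1 / N2
w2 = 100*975 / 25
w2 = 97500 / 25
w2 = 3900 RPM

3900 RPM


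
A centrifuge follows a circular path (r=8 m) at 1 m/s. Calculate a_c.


Given: v = 1 m/s, r = 8 m
Using a_c = v^2 / r
a_c = 1^2 / 8
a_c = 1 / 8
a_c = 1/8 m/s^2

1/8 m/s^2


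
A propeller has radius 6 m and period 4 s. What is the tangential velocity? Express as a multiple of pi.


Given: radius r = 6 m, period T = 4 s
Using v = 2*pi*r / T
v = 2*pi*6 / 4
v = 12*pi / 4
v = 3*pi m/s

3*pi m/s


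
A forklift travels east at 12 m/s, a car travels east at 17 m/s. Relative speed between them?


Given: v_A = 12 m/s east, v_B = 17 m/s east
Both move in the same direction; relative speed = |v_A - v_B|
|12 - 17| = |-5|
= 5 m/s

5 m/s


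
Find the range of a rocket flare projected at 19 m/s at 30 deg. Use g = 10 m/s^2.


Given: v0 = 19 m/s, theta = 30 deg, g = 10 m/s^2
sin(2*30) = sin(60) = sqrt(3)/2
Using R = v0^2 * sin(2*theta) / g
R = 19^2 * (sqrt(3)/2) / 10
R = 361 * sqrt(3) / 20
R = 361/20*sqrt(3) m

361/20*sqrt(3) m


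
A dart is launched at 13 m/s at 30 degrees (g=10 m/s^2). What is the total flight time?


Given: v0 = 13 m/s, theta = 30 deg, g = 10 m/s^2
sin(30) = 1/2
Using T = 2*v0*sin(theta) / g
T = 2*13*1/2 / 10
T = 13 / 10
T = 13/10 s

13/10 s


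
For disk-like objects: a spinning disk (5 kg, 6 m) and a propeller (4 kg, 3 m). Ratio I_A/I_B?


Given: M1=5 kg, R1=6 m, M2=4 kg, R2=3 m
For a disk: I = (1/2)*M*R^2, so I_A/I_B = (M1*R1^2)/(M2*R2^2)
M1*R1^2 = 5*36 = 180
M2*R2^2 = 4*9 = 36
I_A/I_B = 180/36 = 5

5


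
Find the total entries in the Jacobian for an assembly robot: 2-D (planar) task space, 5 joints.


Given: task space dimension = 2, joints = 5
Jacobian is a 2 x 5 matrix
Total entries = rows * columns
Total = 2 * 5
Total = 10

10


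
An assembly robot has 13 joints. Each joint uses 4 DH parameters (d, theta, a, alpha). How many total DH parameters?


Given: 13 joints, 4 DH parameters per joint (d, theta, a, alpha)
Total DH parameters = number_of_joints * 4
Total = 13 * 4
Total = 52

52


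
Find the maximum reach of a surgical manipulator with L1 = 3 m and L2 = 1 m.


Given: L1 = 3 m, L2 = 1 m
For a 2-link planar arm, max reach = L1 + L2 (fully extended)
Max reach = 3 + 1
Max reach = 4 m

4 m


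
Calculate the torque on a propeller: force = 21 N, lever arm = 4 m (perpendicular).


Given: F = 21 N, r = 4 m, angle = 90 deg (perpendicular)
Using tau = F * r * sin(90)
sin(90) = 1
tau = 21 * 4 * 1
tau = 84 Nm

84 Nm


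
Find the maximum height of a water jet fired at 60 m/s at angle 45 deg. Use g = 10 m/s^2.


Given: v0 = 60 m/s, theta = 45 deg, g = 10 m/s^2
sin^2(45) = 1/2
Using H = v0^2 * sin^2(theta) / (2*g)
H = 60^2 * 1/2 / (2*10)
H = 3600 * 1/2 / 20
H = 1800 / 20
H = 90 m

90 m


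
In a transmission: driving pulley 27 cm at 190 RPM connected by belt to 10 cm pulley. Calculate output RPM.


Given: D1 = 27 cm, w1 = 190 RPM, D2 = 10 cm
Using D1*w1 = D2*w2
w2 = D1*w1 / D2
w2 = 27*190 / 10
w2 = 5130 / 10
w2 = 513 RPM

513 RPM


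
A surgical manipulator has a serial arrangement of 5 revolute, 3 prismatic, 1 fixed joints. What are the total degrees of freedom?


Given: serial robot with 5 revolute, 3 prismatic, 1 fixed joints
DOF contribution per joint type: revolute=1, prismatic=1, spherical=3, fixed=0
DOF = 5*1 + 3*1 + 1*0
DOF = 8

8


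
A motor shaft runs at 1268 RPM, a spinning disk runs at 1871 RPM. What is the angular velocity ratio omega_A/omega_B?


Given: RPM_A = 1268, RPM_B = 1871
omega = 2*pi*RPM/60, so omega_A/omega_B = RPM_A / RPM_B
omega_A/omega_B = 1268 / 1871
omega_A/omega_B = 1268/1871

1268/1871


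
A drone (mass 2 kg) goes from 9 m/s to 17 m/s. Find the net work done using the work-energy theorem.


Given: m = 2 kg, v0 = 9 m/s, v = 17 m/s
Using W = (1/2)*m*(v^2 - v0^2)
v^2 = 17^2 = 289
v0^2 = 9^2 = 81
v^2 - v0^2 = 289 - 81 = 208
W = (1/2)*2*208 = 208 J

208 J


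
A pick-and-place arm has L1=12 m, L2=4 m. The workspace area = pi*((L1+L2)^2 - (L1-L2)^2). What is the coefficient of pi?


Given: L1 = 12, L2 = 4
(L1+L2)^2 = (16)^2 = 256
(L1-L2)^2 = (8)^2 = 64
Difference = 256 - 64 = 192
This equals 4*L1*L2 = 4*12*4 = 192
Workspace area = 192*pi

192


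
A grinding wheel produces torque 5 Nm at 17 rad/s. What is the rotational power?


Given: tau = 5 Nm, omega = 17 rad/s
Using P = tau * omega
P = 5 * 17
P = 85 W

85 W


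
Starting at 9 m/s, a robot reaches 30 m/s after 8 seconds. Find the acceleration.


Given: initial velocity v0 = 9 m/s, final velocity v = 30 m/s, time t = 8 s
Using a = (v - v0) / t
a = (30 - 9) / 8
a = 21 / 8
a = 21/8 m/s^2

21/8 m/s^2


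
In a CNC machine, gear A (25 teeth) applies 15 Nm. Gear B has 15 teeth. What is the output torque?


Given: N1 = 25, N2 = 15, T1 = 15 Nm
Using T2/T1 = N2/N1
T2 = T1 * N2 / N1
T2 = 15 * 15 / 25
T2 = 225 / 25
T2 = 9 Nm

9 Nm


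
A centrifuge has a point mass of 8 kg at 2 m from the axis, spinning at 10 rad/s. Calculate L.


Given: m = 8 kg, r = 2 m, omega = 10 rad/s
For a point mass: I = m*r^2
I = 8*2^2 = 8*4 = 32
L = I*omega = 32*10
L = 320 kg*m^2/s

320 kg*m^2/s


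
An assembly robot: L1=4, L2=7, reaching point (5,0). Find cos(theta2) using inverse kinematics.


Given: L1 = 4, L2 = 7, target (x, y) = (5, 0)
Using cos(theta2) = (x^2 + y^2 - L1^2 - L2^2) / (2*L1*L2)
x^2 + y^2 = 5^2 + 0 = 25
L1^2 + L2^2 = 16 + 49 = 65
Numerator = 25 - 65 = -40
Denominator = 2*4*7 = 56
cos(theta2) = -40/56 = -5/7

-5/7


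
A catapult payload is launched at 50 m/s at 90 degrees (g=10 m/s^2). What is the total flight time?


Given: v0 = 50 m/s, theta = 90 deg, g = 10 m/s^2
sin(90) = 1
Using T = 2*v0*sin(theta) / g
T = 2*50*1 / 10
T = 100 / 10
T = 10 s

10 s


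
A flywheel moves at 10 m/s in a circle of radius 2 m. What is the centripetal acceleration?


Given: v = 10 m/s, r = 2 m
Using a_c = v^2 / r
a_c = 10^2 / 2
a_c = 100 / 2
a_c = 50 m/s^2

50 m/s^2


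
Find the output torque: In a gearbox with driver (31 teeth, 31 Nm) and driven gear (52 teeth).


Given: N1 = 31, N2 = 52, T1 = 31 Nm
Using T2/T1 = N2/N1
T2 = T1 * N2 / N1
T2 = 31 * 52 / 31
T2 = 1612 / 31
T2 = 52 Nm

52 Nm


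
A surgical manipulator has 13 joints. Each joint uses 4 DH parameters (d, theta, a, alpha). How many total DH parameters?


Given: 13 joints, 4 DH parameters per joint (d, theta, a, alpha)
Total DH parameters = number_of_joints * 4
Total = 13 * 4
Total = 52

52


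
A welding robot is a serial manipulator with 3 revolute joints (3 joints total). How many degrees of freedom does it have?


Given: serial robot with 3 revolute joints
DOF contribution per joint type: revolute=1, prismatic=1, spherical=3, fixed=0
DOF = 3*1
DOF = 3

3


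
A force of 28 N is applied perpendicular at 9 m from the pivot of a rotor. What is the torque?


Given: F = 28 N, r = 9 m, angle = 90 deg (perpendicular)
Using tau = F * r * sin(90)
sin(90) = 1
tau = 28 * 9 * 1
tau = 252 Nm

252 Nm


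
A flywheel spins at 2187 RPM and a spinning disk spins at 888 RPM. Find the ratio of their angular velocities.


Given: RPM_A = 2187, RPM_B = 888
omega = 2*pi*RPM/60, so omega_A/omega_B = RPM_A / RPM_B
omega_A/omega_B = 2187 / 888
omega_A/omega_B = 729/296

729/296


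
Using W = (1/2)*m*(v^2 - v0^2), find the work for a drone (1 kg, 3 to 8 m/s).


Given: m = 1 kg, v0 = 3 m/s, v = 8 m/s
Using W = (1/2)*m*(v^2 - v0^2)
v^2 = 8^2 = 64
v0^2 = 3^2 = 9
v^2 - v0^2 = 64 - 9 = 55
W = (1/2)*1*55 = 55/2 J

55/2 J


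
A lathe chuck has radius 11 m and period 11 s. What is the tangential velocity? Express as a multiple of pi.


Given: radius r = 11 m, period T = 11 s
Using v = 2*pi*r / T
v = 2*pi*11 / 11
v = 22*pi / 11
v = 2*pi m/s

2*pi m/s


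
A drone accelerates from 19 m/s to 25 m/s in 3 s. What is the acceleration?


Given: initial velocity v0 = 19 m/s, final velocity v = 25 m/s, time t = 3 s
Using a = (v - v0) / t
a = (25 - 19) / 3
a = 6 / 3
a = 2 m/s^2

2 m/s^2


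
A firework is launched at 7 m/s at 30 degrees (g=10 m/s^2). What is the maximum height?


Given: v0 = 7 m/s, theta = 30 deg, g = 10 m/s^2
sin^2(30) = 1/4
Using H = v0^2 * sin^2(theta) / (2*g)
H = 7^2 * 1/4 / (2*10)
H = 49 * 1/4 / 20
H = 49/4 / 20
H = 49/80 m

49/80 m


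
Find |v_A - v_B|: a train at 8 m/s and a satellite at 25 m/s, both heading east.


Given: v_A = 8 m/s east, v_B = 25 m/s east
Both move in the same direction; relative speed = |v_A - v_B|
|8 - 25| = |-17|
= 17 m/s

17 m/s


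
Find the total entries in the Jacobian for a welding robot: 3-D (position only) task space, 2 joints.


Given: task space dimension = 3, joints = 2
Jacobian is a 3 x 2 matrix
Total entries = rows * columns
Total = 3 * 2
Total = 6

6


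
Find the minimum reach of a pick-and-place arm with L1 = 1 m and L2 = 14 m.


Given: L1 = 1 m, L2 = 14 m
For a 2-link planar arm, min reach = |L1 - L2| (second link folded back)
Min reach = |1 - 14|
Min reach = 13 m

13 m


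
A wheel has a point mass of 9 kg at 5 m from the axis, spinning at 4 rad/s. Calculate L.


Given: m = 9 kg, r = 5 m, omega = 4 rad/s
For a point mass: I = m*r^2
I = 9*5^2 = 9*25 = 225
L = I*omega = 225*4
L = 900 kg*m^2/s

900 kg*m^2/s


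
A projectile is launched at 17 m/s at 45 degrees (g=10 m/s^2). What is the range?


Given: v0 = 17 m/s, theta = 45 deg, g = 10 m/s^2
sin(2*45) = sin(90) = 1
Using R = v0^2 * sin(2*theta) / g
R = 17^2 * 1 / 10
R = 289 / 10
R = 289/10 m

289/10 m


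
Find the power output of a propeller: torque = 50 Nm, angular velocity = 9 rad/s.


Given: tau = 50 Nm, omega = 9 rad/s
Using P = tau * omega
P = 50 * 9
P = 450 W

450 W


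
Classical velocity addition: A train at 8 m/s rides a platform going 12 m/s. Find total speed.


Given: object velocity = 8 m/s, platform velocity = 12 m/s (same direction)
Using classical velocity addition: v_total = v_object + v_platform
v_total = 8 + 12
v_total = 20 m/s

20 m/s


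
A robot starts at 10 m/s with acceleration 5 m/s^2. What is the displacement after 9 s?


Given: v0 = 10 m/s, a = 5 m/s^2, t = 9 s
Using s = v0*t + (1/2)*a*t^2
s = 10*9 + (1/2)*5*9^2
s = 90 + (1/2)*405
s = 90 + 405/2
s = 585/2

585/2 m


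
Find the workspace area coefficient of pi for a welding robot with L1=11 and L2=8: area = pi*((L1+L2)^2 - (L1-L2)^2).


Given: L1 = 11, L2 = 8
(L1+L2)^2 = (19)^2 = 361
(L1-L2)^2 = (3)^2 = 9
Difference = 361 - 9 = 352
This equals 4*L1*L2 = 4*11*8 = 352
Workspace area = 352*pi

352


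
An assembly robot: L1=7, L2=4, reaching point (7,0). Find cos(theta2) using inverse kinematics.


Given: L1 = 7, L2 = 4, target (x, y) = (7, 0)
Using cos(theta2) = (x^2 + y^2 - L1^2 - L2^2) / (2*L1*L2)
x^2 + y^2 = 7^2 + 0 = 49
L1^2 + L2^2 = 49 + 16 = 65
Numerator = 49 - 65 = -16
Denominator = 2*7*4 = 56
cos(theta2) = -16/56 = -2/7

-2/7


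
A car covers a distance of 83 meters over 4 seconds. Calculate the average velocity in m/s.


Given: distance d = 83 m, time t = 4 s
Using v = d / t
v = 83 / 4
v = 83/4 m/s

83/4 m/s


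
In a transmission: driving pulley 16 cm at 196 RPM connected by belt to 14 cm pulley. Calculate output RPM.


Given: D1 = 16 cm, w1 = 196 RPM, D2 = 14 cm
Using D1*w1 = D2*w2
w2 = D1*w1 / D2
w2 = 16*196 / 14
w2 = 3136 / 14
w2 = 224 RPM

224 RPM


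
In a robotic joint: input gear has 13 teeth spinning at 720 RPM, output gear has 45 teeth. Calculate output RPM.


Given: N1 = 13 teeth, w1 = 720 RPM, N2 = 45 teeth
Using N1*w1 = N2*w2
w2 = N1*w1 / N2
w2 = 13*720 / 45
w2 = 9360 / 45
w2 = 208 RPM

208 RPM


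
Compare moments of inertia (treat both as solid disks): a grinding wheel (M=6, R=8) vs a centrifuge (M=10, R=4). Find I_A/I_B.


Given: M1=6 kg, R1=8 m, M2=10 kg, R2=4 m
For a disk: I = (1/2)*M*R^2, so I_A/I_B = (M1*R1^2)/(M2*R2^2)
M1*R1^2 = 6*64 = 384
M2*R2^2 = 10*16 = 160
I_A/I_B = 384/160 = 12/5

12/5


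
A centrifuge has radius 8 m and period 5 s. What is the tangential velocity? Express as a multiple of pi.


Given: radius r = 8 m, period T = 5 s
Using v = 2*pi*r / T
v = 2*pi*8 / 5
v = 16*pi / 5
v = 16/5*pi m/s

16/5*pi m/s


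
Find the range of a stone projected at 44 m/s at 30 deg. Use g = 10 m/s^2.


Given: v0 = 44 m/s, theta = 30 deg, g = 10 m/s^2
sin(2*30) = sin(60) = sqrt(3)/2
Using R = v0^2 * sin(2*theta) / g
R = 44^2 * (sqrt(3)/2) / 10
R = 1936 * sqrt(3) / 20
R = 484/5*sqrt(3) m

484/5*sqrt(3) m


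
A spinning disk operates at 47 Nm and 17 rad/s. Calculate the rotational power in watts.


Given: tau = 47 Nm, omega = 17 rad/s
Using P = tau * omega
P = 47 * 17
P = 799 W

799 W


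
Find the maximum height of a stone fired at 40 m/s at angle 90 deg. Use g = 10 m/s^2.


Given: v0 = 40 m/s, theta = 90 deg, g = 10 m/s^2
sin^2(90) = 1
Using H = v0^2 * sin^2(theta) / (2*g)
H = 40^2 * 1 / (2*10)
H = 1600 * 1 / 20
H = 1600 / 20
H = 80 m

80 m


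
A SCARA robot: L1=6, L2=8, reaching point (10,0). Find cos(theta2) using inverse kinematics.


Given: L1 = 6, L2 = 8, target (x, y) = (10, 0)
Using cos(theta2) = (x^2 + y^2 - L1^2 - L2^2) / (2*L1*L2)
x^2 + y^2 = 10^2 + 0 = 100
L1^2 + L2^2 = 36 + 64 = 100
Numerator = 100 - 100 = 0
Denominator = 2*6*8 = 96
cos(theta2) = 0/96 = 0

0


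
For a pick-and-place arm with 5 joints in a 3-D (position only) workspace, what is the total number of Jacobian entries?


Given: task space dimension = 3, joints = 5
Jacobian is a 3 x 5 matrix
Total entries = rows * columns
Total = 3 * 5
Total = 15

15


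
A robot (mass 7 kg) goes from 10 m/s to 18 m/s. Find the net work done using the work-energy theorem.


Given: m = 7 kg, v0 = 10 m/s, v = 18 m/s
Using W = (1/2)*m*(v^2 - v0^2)
v^2 = 18^2 = 324
v0^2 = 10^2 = 100
v^2 - v0^2 = 324 - 100 = 224
W = (1/2)*7*224 = 784 J

784 J


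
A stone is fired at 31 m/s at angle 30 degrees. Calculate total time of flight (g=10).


Given: v0 = 31 m/s, theta = 30 deg, g = 10 m/s^2
sin(30) = 1/2
Using T = 2*v0*sin(theta) / g
T = 2*31*1/2 / 10
T = 31 / 10
T = 31/10 s

31/10 s


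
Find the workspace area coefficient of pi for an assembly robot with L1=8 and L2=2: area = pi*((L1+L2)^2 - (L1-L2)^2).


Given: L1 = 8, L2 = 2
(L1+L2)^2 = (10)^2 = 100
(L1-L2)^2 = (6)^2 = 36
Difference = 100 - 36 = 64
This equals 4*L1*L2 = 4*8*2 = 64
Workspace area = 64*pi

64


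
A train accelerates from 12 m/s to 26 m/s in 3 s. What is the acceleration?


Given: initial velocity v0 = 12 m/s, final velocity v = 26 m/s, time t = 3 s
Using a = (v - v0) / t
a = (26 - 12) / 3
a = 14 / 3
a = 14/3 m/s^2

14/3 m/s^2


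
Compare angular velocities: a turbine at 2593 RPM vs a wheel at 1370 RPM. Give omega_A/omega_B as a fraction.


Given: RPM_A = 2593, RPM_B = 1370
omega = 2*pi*RPM/60, so omega_A/omega_B = RPM_A / RPM_B
omega_A/omega_B = 2593 / 1370
omega_A/omega_B = 2593/1370

2593/1370


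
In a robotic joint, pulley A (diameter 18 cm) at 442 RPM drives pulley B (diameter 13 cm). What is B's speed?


Given: D1 = 18 cm, w1 = 442 RPM, D2 = 13 cm
Using D1*w1 = D2*w2
w2 = D1*w1 / D2
w2 = 18*442 / 13
w2 = 7956 / 13
w2 = 612 RPM

612 RPM


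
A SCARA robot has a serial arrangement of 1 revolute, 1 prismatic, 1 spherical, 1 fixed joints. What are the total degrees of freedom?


Given: serial robot with 1 revolute, 1 prismatic, 1 spherical, 1 fixed joints
DOF contribution per joint type: revolute=1, prismatic=1, spherical=3, fixed=0
DOF = 1*1 + 1*1 + 1*3 + 1*0
DOF = 5

5


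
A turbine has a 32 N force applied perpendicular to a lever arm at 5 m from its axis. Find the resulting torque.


Given: F = 32 N, r = 5 m, angle = 90 deg (perpendicular)
Using tau = F * r * sin(90)
sin(90) = 1
tau = 32 * 5 * 1
tau = 160 Nm

160 Nm


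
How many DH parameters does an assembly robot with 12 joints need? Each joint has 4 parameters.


Given: 12 joints, 4 DH parameters per joint (d, theta, a, alpha)
Total DH parameters = number_of_joints * 4
Total = 12 * 4
Total = 48

48


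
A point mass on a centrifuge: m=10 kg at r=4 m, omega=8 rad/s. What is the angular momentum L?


Given: m = 10 kg, r = 4 m, omega = 8 rad/s
For a point mass: I = m*r^2
I = 10*4^2 = 10*16 = 160
L = I*omega = 160*8
L = 1280 kg*m^2/s

1280 kg*m^2/s


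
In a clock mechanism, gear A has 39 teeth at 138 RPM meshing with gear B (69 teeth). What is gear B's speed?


Given: N1 = 39 teeth, w1 = 138 RPM, N2 = 69 teeth
Using N1*w1 = N2*w2
w2 = N1*w1 / N2
w2 = 39*138 / 69
w2 = 5382 / 69
w2 = 78 RPM

78 RPM


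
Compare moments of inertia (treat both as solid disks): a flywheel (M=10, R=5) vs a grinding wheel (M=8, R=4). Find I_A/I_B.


Given: M1=10 kg, R1=5 m, M2=8 kg, R2=4 m
For a disk: I = (1/2)*M*R^2, so I_A/I_B = (M1*R1^2)/(M2*R2^2)
M1*R1^2 = 10*25 = 250
M2*R2^2 = 8*16 = 128
I_A/I_B = 250/128 = 125/64

125/64


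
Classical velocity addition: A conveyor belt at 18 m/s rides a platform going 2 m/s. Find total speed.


Given: object velocity = 18 m/s, platform velocity = 2 m/s (same direction)
Using classical velocity addition: v_total = v_object + v_platform
v_total = 18 + 2
v_total = 20 m/s

20 m/s


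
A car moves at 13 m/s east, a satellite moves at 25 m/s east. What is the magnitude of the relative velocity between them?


Given: v_A = 13 m/s east, v_B = 25 m/s east
Both move in the same direction; relative speed = |v_A - v_B|
|13 - 25| = |-12|
= 12 m/s

12 m/s


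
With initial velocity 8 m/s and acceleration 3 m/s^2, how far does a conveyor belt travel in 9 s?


Given: v0 = 8 m/s, a = 3 m/s^2, t = 9 s
Using s = v0*t + (1/2)*a*t^2
s = 8*9 + (1/2)*3*9^2
s = 72 + (1/2)*243
s = 72 + 243/2
s = 387/2

387/2 m


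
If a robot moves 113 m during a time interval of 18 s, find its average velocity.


Given: distance d = 113 m, time t = 18 s
Using v = d / t
v = 113 / 18
v = 113/18 m/s

113/18 m/s


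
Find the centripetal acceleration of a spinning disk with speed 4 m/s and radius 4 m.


Given: v = 4 m/s, r = 4 m
Using a_c = v^2 / r
a_c = 4^2 / 4
a_c = 16 / 4
a_c = 4 m/s^2

4 m/s^2


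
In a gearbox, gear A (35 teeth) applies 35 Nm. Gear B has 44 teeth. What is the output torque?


Given: N1 = 35, N2 = 44, T1 = 35 Nm
Using T2/T1 = N2/N1
T2 = T1 * N2 / N1
T2 = 35 * 44 / 35
T2 = 1540 / 35
T2 = 44 Nm

44 Nm


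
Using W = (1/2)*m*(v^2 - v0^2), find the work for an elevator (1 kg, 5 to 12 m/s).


Given: m = 1 kg, v0 = 5 m/s, v = 12 m/s
Using W = (1/2)*m*(v^2 - v0^2)
v^2 = 12^2 = 144
v0^2 = 5^2 = 25
v^2 - v0^2 = 144 - 25 = 119
W = (1/2)*1*119 = 119/2 J

119/2 J


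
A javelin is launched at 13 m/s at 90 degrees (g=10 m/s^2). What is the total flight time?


Given: v0 = 13 m/s, theta = 90 deg, g = 10 m/s^2
sin(90) = 1
Using T = 2*v0*sin(theta) / g
T = 2*13*1 / 10
T = 26 / 10
T = 13/5 s

13/5 s


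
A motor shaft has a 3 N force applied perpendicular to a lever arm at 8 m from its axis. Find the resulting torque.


Given: F = 3 N, r = 8 m, angle = 90 deg (perpendicular)
Using tau = F * r * sin(90)
sin(90) = 1
tau = 3 * 8 * 1
tau = 24 Nm

24 Nm


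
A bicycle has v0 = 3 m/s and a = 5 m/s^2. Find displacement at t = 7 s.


Given: v0 = 3 m/s, a = 5 m/s^2, t = 7 s
Using s = v0*t + (1/2)*a*t^2
s = 3*7 + (1/2)*5*7^2
s = 21 + (1/2)*245
s = 21 + 245/2
s = 287/2

287/2 m


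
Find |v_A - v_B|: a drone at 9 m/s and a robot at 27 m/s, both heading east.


Given: v_A = 9 m/s east, v_B = 27 m/s east
Both move in the same direction; relative speed = |v_A - v_B|
|9 - 27| = |-18|
= 18 m/s

18 m/s


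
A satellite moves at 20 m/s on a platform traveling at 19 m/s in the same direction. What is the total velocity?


Given: object velocity = 20 m/s, platform velocity = 19 m/s (same direction)
Using classical velocity addition: v_total = v_object + v_platform
v_total = 20 + 19
v_total = 39 m/s

39 m/s


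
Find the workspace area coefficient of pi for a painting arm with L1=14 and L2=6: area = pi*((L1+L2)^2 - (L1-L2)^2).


Given: L1 = 14, L2 = 6
(L1+L2)^2 = (20)^2 = 400
(L1-L2)^2 = (8)^2 = 64
Difference = 400 - 64 = 336
This equals 4*L1*L2 = 4*14*6 = 336
Workspace area = 336*pi

336


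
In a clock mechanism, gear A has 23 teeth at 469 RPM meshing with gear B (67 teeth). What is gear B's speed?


Given: N1 = 23 teeth, w1 = 469 RPM, N2 = 67 teeth
Using N1*w1 = N2*w2
w2 = N1*w1 / N2
w2 = 23*469 / 67
w2 = 10787 / 67
w2 = 161 RPM

161 RPM


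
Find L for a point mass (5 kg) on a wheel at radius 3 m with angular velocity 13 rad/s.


Given: m = 5 kg, r = 3 m, omega = 13 rad/s
For a point mass: I = m*r^2
I = 5*3^2 = 5*9 = 45
L = I*omega = 45*13
L = 585 kg*m^2/s

585 kg*m^2/s


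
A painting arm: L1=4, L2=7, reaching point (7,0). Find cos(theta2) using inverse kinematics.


Given: L1 = 4, L2 = 7, target (x, y) = (7, 0)
Using cos(theta2) = (x^2 + y^2 - L1^2 - L2^2) / (2*L1*L2)
x^2 + y^2 = 7^2 + 0 = 49
L1^2 + L2^2 = 16 + 49 = 65
Numerator = 49 - 65 = -16
Denominator = 2*4*7 = 56
cos(theta2) = -16/56 = -2/7

-2/7


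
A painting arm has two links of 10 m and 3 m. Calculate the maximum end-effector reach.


Given: L1 = 10 m, L2 = 3 m
For a 2-link planar arm, max reach = L1 + L2 (fully extended)
Max reach = 10 + 3
Max reach = 13 m

13 m


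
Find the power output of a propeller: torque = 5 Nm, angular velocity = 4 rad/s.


Given: tau = 5 Nm, omega = 4 rad/s
Using P = tau * omega
P = 5 * 4
P = 20 W

20 W


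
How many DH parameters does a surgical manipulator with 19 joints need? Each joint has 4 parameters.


Given: 19 joints, 4 DH parameters per joint (d, theta, a, alpha)
Total DH parameters = number_of_joints * 4
Total = 19 * 4
Total = 76

76


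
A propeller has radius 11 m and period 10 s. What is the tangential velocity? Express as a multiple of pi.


Given: radius r = 11 m, period T = 10 s
Using v = 2*pi*r / T
v = 2*pi*11 / 10
v = 22*pi / 10
v = 11/5*pi m/s

11/5*pi m/s


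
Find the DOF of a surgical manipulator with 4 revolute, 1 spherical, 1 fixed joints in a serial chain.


Given: serial robot with 4 revolute, 1 spherical, 1 fixed joints
DOF contribution per joint type: revolute=1, prismatic=1, spherical=3, fixed=0
DOF = 4*1 + 1*3 + 1*0
DOF = 7

7


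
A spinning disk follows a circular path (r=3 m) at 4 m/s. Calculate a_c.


Given: v = 4 m/s, r = 3 m
Using a_c = v^2 / r
a_c = 4^2 / 3
a_c = 16 / 3
a_c = 16/3 m/s^2

16/3 m/s^2


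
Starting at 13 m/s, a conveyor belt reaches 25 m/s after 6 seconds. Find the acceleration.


Given: initial velocity v0 = 13 m/s, final velocity v = 25 m/s, time t = 6 s
Using a = (v - v0) / t
a = (25 - 13) / 6
a = 12 / 6
a = 2 m/s^2

2 m/s^2


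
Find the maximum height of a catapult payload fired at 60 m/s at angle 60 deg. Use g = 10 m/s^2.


Given: v0 = 60 m/s, theta = 60 deg, g = 10 m/s^2
sin^2(60) = 3/4
Using H = v0^2 * sin^2(theta) / (2*g)
H = 60^2 * 3/4 / (2*10)
H = 3600 * 3/4 / 20
H = 2700 / 20
H = 135 m

135 m


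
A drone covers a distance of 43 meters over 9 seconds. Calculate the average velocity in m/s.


Given: distance d = 43 m, time t = 9 s
Using v = d / t
v = 43 / 9
v = 43/9 m/s

43/9 m/s


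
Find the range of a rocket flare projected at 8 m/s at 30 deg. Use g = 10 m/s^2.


Given: v0 = 8 m/s, theta = 30 deg, g = 10 m/s^2
sin(2*30) = sin(60) = sqrt(3)/2
Using R = v0^2 * sin(2*theta) / g
R = 8^2 * (sqrt(3)/2) / 10
R = 64 * sqrt(3) / 20
R = 16/5*sqrt(3) m

16/5*sqrt(3) m


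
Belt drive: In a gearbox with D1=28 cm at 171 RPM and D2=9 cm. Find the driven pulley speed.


Given: D1 = 28 cm, w1 = 171 RPM, D2 = 9 cm
Using D1*w1 = D2*w2
w2 = D1*w1 / D2
w2 = 28*171 / 9
w2 = 4788 / 9
w2 = 532 RPM

532 RPM


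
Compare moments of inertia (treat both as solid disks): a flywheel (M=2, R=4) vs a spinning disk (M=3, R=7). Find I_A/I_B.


Given: M1=2 kg, R1=4 m, M2=3 kg, R2=7 m
For a disk: I = (1/2)*M*R^2, so I_A/I_B = (M1*R1^2)/(M2*R2^2)
M1*R1^2 = 2*16 = 32
M2*R2^2 = 3*49 = 147
I_A/I_B = 32/147 = 32/147

32/147


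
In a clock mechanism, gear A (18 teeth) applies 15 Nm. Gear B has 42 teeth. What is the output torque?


Given: N1 = 18, N2 = 42, T1 = 15 Nm
Using T2/T1 = N2/N1
T2 = T1 * N2 / N1
T2 = 15 * 42 / 18
T2 = 630 / 18
T2 = 35 Nm

35 Nm


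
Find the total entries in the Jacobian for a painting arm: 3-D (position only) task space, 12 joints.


Given: task space dimension = 3, joints = 12
Jacobian is a 3 x 12 matrix
Total entries = rows * columns
Total = 3 * 12
Total = 36

36


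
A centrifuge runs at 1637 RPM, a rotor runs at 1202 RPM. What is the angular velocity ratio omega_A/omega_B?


Given: RPM_A = 1637, RPM_B = 1202
omega = 2*pi*RPM/60, so omega_A/omega_B = RPM_A / RPM_B
omega_A/omega_B = 1637 / 1202
omega_A/omega_B = 1637/1202

1637/1202


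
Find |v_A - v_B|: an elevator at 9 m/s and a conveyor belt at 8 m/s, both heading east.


Given: v_A = 9 m/s east, v_B = 8 m/s east
Both move in the same direction; relative speed = |v_A - v_B|
|9 - 8| = |1|
= 1 m/s

1 m/s


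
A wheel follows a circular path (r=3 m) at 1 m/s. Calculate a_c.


Given: v = 1 m/s, r = 3 m
Using a_c = v^2 / r
a_c = 1^2 / 3
a_c = 1 / 3
a_c = 1/3 m/s^2

1/3 m/s^2


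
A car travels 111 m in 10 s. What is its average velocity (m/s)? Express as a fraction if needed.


Given: distance d = 111 m, time t = 10 s
Using v = d / t
v = 111 / 10
v = 111/10 m/s

111/10 m/s


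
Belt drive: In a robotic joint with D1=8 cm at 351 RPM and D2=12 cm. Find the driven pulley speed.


Given: D1 = 8 cm, w1 = 351 RPM, D2 = 12 cm
Using D1*w1 = D2*w2
w2 = D1*w1 / D2
w2 = 8*351 / 12
w2 = 2808 / 12
w2 = 234 RPM

234 RPM


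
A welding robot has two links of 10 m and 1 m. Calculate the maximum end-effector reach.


Given: L1 = 10 m, L2 = 1 m
For a 2-link planar arm, max reach = L1 + L2 (fully extended)
Max reach = 10 + 1
Max reach = 11 m

11 m


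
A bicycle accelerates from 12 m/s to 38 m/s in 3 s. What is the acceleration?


Given: initial velocity v0 = 12 m/s, final velocity v = 38 m/s, time t = 3 s
Using a = (v - v0) / t
a = (38 - 12) / 3
a = 26 / 3
a = 26/3 m/s^2

26/3 m/s^2


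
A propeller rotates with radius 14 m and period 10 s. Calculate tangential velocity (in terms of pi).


Given: radius r = 14 m, period T = 10 s
Using v = 2*pi*r / T
v = 2*pi*14 / 10
v = 28*pi / 10
v = 14/5*pi m/s

14/5*pi m/s


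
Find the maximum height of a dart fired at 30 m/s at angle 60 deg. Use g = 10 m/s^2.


Given: v0 = 30 m/s, theta = 60 deg, g = 10 m/s^2
sin^2(60) = 3/4
Using H = v0^2 * sin^2(theta) / (2*g)
H = 30^2 * 3/4 / (2*10)
H = 900 * 3/4 / 20
H = 675 / 20
H = 135/4 m

135/4 m


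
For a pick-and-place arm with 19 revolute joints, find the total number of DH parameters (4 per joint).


Given: 19 joints, 4 DH parameters per joint (d, theta, a, alpha)
Total DH parameters = number_of_joints * 4
Total = 19 * 4
Total = 76

76


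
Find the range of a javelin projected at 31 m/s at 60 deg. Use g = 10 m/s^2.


Given: v0 = 31 m/s, theta = 60 deg, g = 10 m/s^2
sin(2*60) = sin(120) = sqrt(3)/2
Using R = v0^2 * sin(2*theta) / g
R = 31^2 * (sqrt(3)/2) / 10
R = 961 * sqrt(3) / 20
R = 961/20*sqrt(3) m

961/20*sqrt(3) m


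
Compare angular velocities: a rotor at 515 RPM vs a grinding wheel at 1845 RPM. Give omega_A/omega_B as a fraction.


Given: RPM_A = 515, RPM_B = 1845
omega = 2*pi*RPM/60, so omega_A/omega_B = RPM_A / RPM_B
omega_A/omega_B = 515 / 1845
omega_A/omega_B = 103/369

103/369


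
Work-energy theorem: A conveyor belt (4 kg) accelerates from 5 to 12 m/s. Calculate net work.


Given: m = 4 kg, v0 = 5 m/s, v = 12 m/s
Using W = (1/2)*m*(v^2 - v0^2)
v^2 = 12^2 = 144
v0^2 = 5^2 = 25
v^2 - v0^2 = 144 - 25 = 119
W = (1/2)*4*119 = 238 J

238 J


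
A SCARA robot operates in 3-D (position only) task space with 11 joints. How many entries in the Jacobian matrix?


Given: task space dimension = 3, joints = 11
Jacobian is a 3 x 11 matrix
Total entries = rows * columns
Total = 3 * 11
Total = 33

33


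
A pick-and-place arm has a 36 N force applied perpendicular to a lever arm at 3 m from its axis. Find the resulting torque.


Given: F = 36 N, r = 3 m, angle = 90 deg (perpendicular)
Using tau = F * r * sin(90)
sin(90) = 1
tau = 36 * 3 * 1
tau = 108 Nm

108 Nm


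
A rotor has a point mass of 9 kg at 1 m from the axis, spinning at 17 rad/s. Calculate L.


Given: m = 9 kg, r = 1 m, omega = 17 rad/s
For a point mass: I = m*r^2
I = 9*1^2 = 9*1 = 9
L = I*omega = 9*17
L = 153 kg*m^2/s

153 kg*m^2/s


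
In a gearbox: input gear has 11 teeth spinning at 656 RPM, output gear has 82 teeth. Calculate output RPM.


Given: N1 = 11 teeth, w1 = 656 RPM, N2 = 82 teeth
Using N1*w1 = N2*w2
w2 = N1*w1 / N2
w2 = 11*656 / 82
w2 = 7216 / 82
w2 = 88 RPM

88 RPM


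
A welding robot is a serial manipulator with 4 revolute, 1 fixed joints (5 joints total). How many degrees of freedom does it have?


Given: serial robot with 4 revolute, 1 fixed joints
DOF contribution per joint type: revolute=1, prismatic=1, spherical=3, fixed=0
DOF = 4*1 + 1*0
DOF = 4

4


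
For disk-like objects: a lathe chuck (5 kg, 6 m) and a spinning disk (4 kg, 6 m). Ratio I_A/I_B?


Given: M1=5 kg, R1=6 m, M2=4 kg, R2=6 m
For a disk: I = (1/2)*M*R^2, so I_A/I_B = (M1*R1^2)/(M2*R2^2)
M1*R1^2 = 5*36 = 180
M2*R2^2 = 4*36 = 144
I_A/I_B = 180/144 = 5/4

5/4


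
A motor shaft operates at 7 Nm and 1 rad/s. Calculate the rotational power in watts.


Given: tau = 7 Nm, omega = 1 rad/s
Using P = tau * omega
P = 7 * 1
P = 7 W

7 W


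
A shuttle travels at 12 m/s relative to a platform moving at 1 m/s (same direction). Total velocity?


Given: object velocity = 12 m/s, platform velocity = 1 m/s (same direction)
Using classical velocity addition: v_total = v_object + v_platform
v_total = 12 + 1
v_total = 13 m/s

13 m/s


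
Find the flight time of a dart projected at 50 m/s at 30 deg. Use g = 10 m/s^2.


Given: v0 = 50 m/s, theta = 30 deg, g = 10 m/s^2
sin(30) = 1/2
Using T = 2*v0*sin(theta) / g
T = 2*50*1/2 / 10
T = 50 / 10
T = 5 s

5 s


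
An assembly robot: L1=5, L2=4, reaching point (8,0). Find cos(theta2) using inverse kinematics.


Given: L1 = 5, L2 = 4, target (x, y) = (8, 0)
Using cos(theta2) = (x^2 + y^2 - L1^2 - L2^2) / (2*L1*L2)
x^2 + y^2 = 8^2 + 0 = 64
L1^2 + L2^2 = 25 + 16 = 41
Numerator = 64 - 41 = 23
Denominator = 2*5*4 = 40
cos(theta2) = 23/40 = 23/40

23/40


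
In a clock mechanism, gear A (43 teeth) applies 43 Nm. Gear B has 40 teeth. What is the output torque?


Given: N1 = 43, N2 = 40, T1 = 43 Nm
Using T2/T1 = N2/N1
T2 = T1 * N2 / N1
T2 = 43 * 40 / 43
T2 = 1720 / 43
T2 = 40 Nm

40 Nm


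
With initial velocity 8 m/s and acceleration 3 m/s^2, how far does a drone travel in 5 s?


Given: v0 = 8 m/s, a = 3 m/s^2, t = 5 s
Using s = v0*t + (1/2)*a*t^2
s = 8*5 + (1/2)*3*5^2
s = 40 + (1/2)*75
s = 40 + 75/2
s = 155/2

155/2 m


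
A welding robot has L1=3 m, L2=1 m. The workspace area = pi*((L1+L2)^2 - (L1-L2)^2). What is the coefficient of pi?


Given: L1 = 3, L2 = 1
(L1+L2)^2 = (4)^2 = 16
(L1-L2)^2 = (2)^2 = 4
Difference = 16 - 4 = 12
This equals 4*L1*L2 = 4*3*1 = 12
Workspace area = 12*pi

12


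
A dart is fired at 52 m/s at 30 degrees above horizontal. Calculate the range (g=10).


Given: v0 = 52 m/s, theta = 30 deg, g = 10 m/s^2
sin(2*30) = sin(60) = sqrt(3)/2
Using R = v0^2 * sin(2*theta) / g
R = 52^2 * (sqrt(3)/2) / 10
R = 2704 * sqrt(3) / 20
R = 676/5*sqrt(3) m

676/5*sqrt(3) m


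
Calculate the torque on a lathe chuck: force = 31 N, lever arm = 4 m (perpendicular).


Given: F = 31 N, r = 4 m, angle = 90 deg (perpendicular)
Using tau = F * r * sin(90)
sin(90) = 1
tau = 31 * 4 * 1
tau = 124 Nm

124 Nm


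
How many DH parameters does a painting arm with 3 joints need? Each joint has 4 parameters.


Given: 3 joints, 4 DH parameters per joint (d, theta, a, alpha)
Total DH parameters = number_of_joints * 4
Total = 3 * 4
Total = 12

12


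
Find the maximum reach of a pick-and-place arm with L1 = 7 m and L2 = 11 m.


Given: L1 = 7 m, L2 = 11 m
For a 2-link planar arm, max reach = L1 + L2 (fully extended)
Max reach = 7 + 11
Max reach = 18 m

18 m


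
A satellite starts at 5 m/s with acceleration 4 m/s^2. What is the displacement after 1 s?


Given: v0 = 5 m/s, a = 4 m/s^2, t = 1 s
Using s = v0*t + (1/2)*a*t^2
s = 5*1 + (1/2)*4*1^2
s = 5 + (1/2)*4
s = 5 + 2
s = 7

7 m


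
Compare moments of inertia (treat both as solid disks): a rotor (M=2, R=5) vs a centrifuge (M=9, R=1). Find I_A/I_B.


Given: M1=2 kg, R1=5 m, M2=9 kg, R2=1 m
For a disk: I = (1/2)*M*R^2, so I_A/I_B = (M1*R1^2)/(M2*R2^2)
M1*R1^2 = 2*25 = 50
M2*R2^2 = 9*1 = 9
I_A/I_B = 50/9 = 50/9

50/9


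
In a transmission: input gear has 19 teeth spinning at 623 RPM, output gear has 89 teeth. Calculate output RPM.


Given: N1 = 19 teeth, w1 = 623 RPM, N2 = 89 teeth
Using N1*w1 = N2*w2
w2 = N1*w1 / N2
w2 = 19*623 / 89
w2 = 11837 / 89
w2 = 133 RPM

133 RPM


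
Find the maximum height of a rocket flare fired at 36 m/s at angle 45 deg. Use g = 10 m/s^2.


Given: v0 = 36 m/s, theta = 45 deg, g = 10 m/s^2
sin^2(45) = 1/2
Using H = v0^2 * sin^2(theta) / (2*g)
H = 36^2 * 1/2 / (2*10)
H = 1296 * 1/2 / 20
H = 648 / 20
H = 162/5 m

162/5 m


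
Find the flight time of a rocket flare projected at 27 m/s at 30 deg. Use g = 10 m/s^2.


Given: v0 = 27 m/s, theta = 30 deg, g = 10 m/s^2
sin(30) = 1/2
Using T = 2*v0*sin(theta) / g
T = 2*27*1/2 / 10
T = 27 / 10
T = 27/10 s

27/10 s


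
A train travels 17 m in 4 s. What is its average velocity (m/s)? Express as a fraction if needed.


Given: distance d = 17 m, time t = 4 s
Using v = d / t
v = 17 / 4
v = 17/4 m/s

17/4 m/s


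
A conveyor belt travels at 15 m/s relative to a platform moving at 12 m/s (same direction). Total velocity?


Given: object velocity = 15 m/s, platform velocity = 12 m/s (same direction)
Using classical velocity addition: v_total = v_object + v_platform
v_total = 15 + 12
v_total = 27 m/s

27 m/s
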